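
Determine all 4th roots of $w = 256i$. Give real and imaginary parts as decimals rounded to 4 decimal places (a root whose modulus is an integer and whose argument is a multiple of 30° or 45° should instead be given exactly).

|w| = 256, arg(w) = 90°
Root modulus = 256^(1/4) = 4
Root arguments: θ_k = (90° + 360°k)/4 for k = 0, 1, ..., 3
Compute each root as (root modulus)(cos θ_k + i sin θ_k) using full-precision intermediates, then round to 4 decimal places.
Roots: 3.6955 + 1.5307i, -1.5307 + 3.6955i, -3.6955 - 1.5307i, 1.5307 - 3.6955i


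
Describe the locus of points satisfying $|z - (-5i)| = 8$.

|z - z0| = r describes a circle centered at z0 with radius r
Here z0 = -5i and r = 8
Locus: Circle centered at (0, -5) with radius 8


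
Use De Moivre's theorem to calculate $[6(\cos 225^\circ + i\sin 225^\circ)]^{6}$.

By De Moivre: z^n = r^n(cos(nθ) + i sin(nθ))
= 6^6(cos(6*225°) + i sin(6*225°))
= 46656(cos 270° + i sin 270°)
= -46656i


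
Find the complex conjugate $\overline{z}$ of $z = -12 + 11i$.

If z = a + bi, then conjugate(z) = a - bi
conjugate(-12 + 11i) = -12 - 11i


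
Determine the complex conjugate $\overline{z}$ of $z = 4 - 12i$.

If z = a + bi, then conjugate(z) = a - bi
conjugate(4 - 12i) = 4 + 12i


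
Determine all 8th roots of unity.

ω_k = e^(2πik/8) = cos(2πk/8) + i sin(2πk/8) for k = 0, 1, ..., 7
Roots: 1, sqrt(2)/2 + (sqrt(2)/2)i, i, -sqrt(2)/2 + (sqrt(2)/2)i, -1, -sqrt(2)/2 - (sqrt(2)/2)i, -i, sqrt(2)/2 - (sqrt(2)/2)i


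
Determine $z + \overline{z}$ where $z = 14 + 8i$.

z + conjugate(z) = (a + bi) + (a - bi) = 2a
= 2 * 14 = 28


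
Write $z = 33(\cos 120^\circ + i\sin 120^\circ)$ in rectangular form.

a = r cos θ = 33 * -1/2 = -33/2
b = r sin θ = 33 * sqrt(3)/2 = 33*sqrt(3)/2
z = -33/2 + (33*sqrt(3)/2)i


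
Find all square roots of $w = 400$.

|w| = 400, arg(w) = 0°
Root modulus = 400^(1/2) = 20
Root arguments: θ_k = (0° + 360°k)/2 for k = 0, 1, ..., 1
Roots: 20, -20


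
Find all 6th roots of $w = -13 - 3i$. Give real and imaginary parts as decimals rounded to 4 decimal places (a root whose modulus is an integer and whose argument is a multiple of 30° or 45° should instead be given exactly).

|w| = sqrt(178) ≈ 13.341664, arg(w) ≈ 192.994617°
Root modulus = sqrt(178)^(1/6) ≈ 1.540051
Root arguments: θ_k = (arg(w) + 360°k)/6 for k = 0, 1, ..., 5
Compute each root as (root modulus)(cos θ_k + i sin θ_k) using full-precision intermediates, then round to 4 decimal places.
Roots: 1.3037 + 0.8199i, -0.0582 + 1.5390i, -1.3619 + 0.7191i, -1.3037 - 0.8199i, 0.0582 - 1.5390i, 1.3619 - 0.7191i


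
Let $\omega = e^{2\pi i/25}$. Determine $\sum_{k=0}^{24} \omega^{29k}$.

Let ζ = ω^29 = e^(2πi·29/25). Since 25 ∤ 29, ζ ≠ 1.
Sum = Σ_{k=0}^{24} ζ^k = (ζ^25 - 1)/(ζ - 1) = (ω^{29·25} - 1)/(ζ - 1) = (1 - 1)/(ζ - 1) = 0


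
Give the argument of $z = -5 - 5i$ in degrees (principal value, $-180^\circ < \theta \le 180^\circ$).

θ = arctan(b/a) = arctan(-5/-5) (quadrant-adjusted) = -135°


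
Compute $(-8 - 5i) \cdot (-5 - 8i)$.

(a1*a2 - b1*b2) + (a1*b2 + b1*a2)i
= (40 - 40) + (64 + 25)i
= 89i


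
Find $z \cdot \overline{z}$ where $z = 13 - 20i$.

z * conjugate(z) = |z|^2 = a^2 + b^2
= 13^2 + (-20)^2 = 569


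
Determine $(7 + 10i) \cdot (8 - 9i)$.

(a1*a2 - b1*b2) + (a1*b2 + b1*a2)i
= (56 - (-90)) + (-63 + 80)i
= 146 + 17i


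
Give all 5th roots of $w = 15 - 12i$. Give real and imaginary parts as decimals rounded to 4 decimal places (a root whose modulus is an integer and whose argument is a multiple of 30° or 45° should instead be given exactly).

|w| = sqrt(369) ≈ 19.209373, arg(w) ≈ 321.340192°
Root modulus = sqrt(369)^(1/5) ≈ 1.805937
Root arguments: θ_k = (arg(w) + 360°k)/5 for k = 0, 1, ..., 4
Compute each root as (root modulus)(cos θ_k + i sin θ_k) using full-precision intermediates, then round to 4 decimal places.
Roots: 0.7841 + 1.6269i, -1.3049 + 1.2484i, -1.5906 - 0.8553i, 0.3219 - 1.7770i, 1.7895 - 0.2430i


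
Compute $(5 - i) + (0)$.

(5 + 0) + (-1 + 0)i = 5 - i


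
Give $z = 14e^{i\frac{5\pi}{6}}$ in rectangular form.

a = r cos θ = 14 * -sqrt(3)/2 = -7*sqrt(3)
b = r sin θ = 14 * 1/2 = 7
z = -7*sqrt(3) + 7i


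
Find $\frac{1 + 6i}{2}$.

Divisor is real, so divide each part by 2:
= 1/2 + 3i


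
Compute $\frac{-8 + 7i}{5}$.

Divisor is real, so divide each part by 5:
= -8/5 + (7/5)i


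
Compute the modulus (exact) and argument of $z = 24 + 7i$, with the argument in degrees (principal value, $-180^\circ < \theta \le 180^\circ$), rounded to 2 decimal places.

|z| = sqrt(24^2 + 7^2) = 25
arg(z) = arctan(b/a) = arctan(7/24) (quadrant-adjusted) = 16.26°


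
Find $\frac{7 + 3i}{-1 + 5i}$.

Multiply numerator and denominator by conjugate (-1 - 5i):
= (7 + 3i)(-1 - 5i) / ((-1)^2 + 5^2)
= (8 - 38i) / 26
Divide through by 2: (4 - 19i) / 13
= 4/13 - (19/13)i


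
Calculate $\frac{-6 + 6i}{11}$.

Divisor is real, so divide each part by 11:
= -6/11 + (6/11)i


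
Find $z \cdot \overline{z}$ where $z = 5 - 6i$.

z * conjugate(z) = |z|^2 = a^2 + b^2
= 5^2 + (-6)^2 = 61


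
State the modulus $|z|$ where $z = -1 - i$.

|z| = sqrt(a^2 + b^2) = sqrt((-1)^2 + (-1)^2) = sqrt(2) = sqrt(2)


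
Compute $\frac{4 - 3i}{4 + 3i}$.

Multiply numerator and denominator by conjugate (4 - 3i):
= (4 - 3i)(4 - 3i) / (4^2 + 3^2)
= (7 - 24i) / 25
= 7/25 - (24/25)i


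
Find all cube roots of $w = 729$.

|w| = 729, arg(w) = 0°
Root modulus = 729^(1/3) = 9
Root arguments: θ_k = (0° + 360°k)/3 for k = 0, 1, ..., 2
Roots: 9, -9/2 + (9*sqrt(3)/2)i, -9/2 - (9*sqrt(3)/2)i


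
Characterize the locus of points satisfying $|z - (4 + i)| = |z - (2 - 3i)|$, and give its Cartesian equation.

|z - z1| = |z - z2| means z is equidistant from z1 and z2,
i.e. the perpendicular bisector of the segment from (4, 1) to (2, -3) (midpoint (3, -1)).
With z = x + yi, square both sides:
(x - 4)^2 + (y - 1)^2 = (x - 2)^2 + (y - (-3))^2
The x^2 and y^2 terms cancel: -4x + (-8)y = 13 - 17 = -4
Simplify: x + 2y = 1
Locus: Perpendicular bisector of the segment from (4, 1) to (2, -3): the line x + 2y = 1


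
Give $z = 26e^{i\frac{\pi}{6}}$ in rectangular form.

a = r cos θ = 26 * sqrt(3)/2 = 13*sqrt(3)
b = r sin θ = 26 * 1/2 = 13
z = 13*sqrt(3) + 13i


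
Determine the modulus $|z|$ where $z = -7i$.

|z| = sqrt(a^2 + b^2) = sqrt(0^2 + (-7)^2) = sqrt(49) = 7


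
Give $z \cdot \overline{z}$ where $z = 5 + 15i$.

z * conjugate(z) = |z|^2 = a^2 + b^2
= 5^2 + 15^2 = 250


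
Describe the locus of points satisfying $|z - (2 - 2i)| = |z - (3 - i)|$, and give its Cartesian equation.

|z - z1| = |z - z2| means z is equidistant from z1 and z2,
i.e. the perpendicular bisector of the segment from (2, -2) to (3, -1) (midpoint (5/2, -3/2)).
With z = x + yi, square both sides:
(x - 2)^2 + (y - (-2))^2 = (x - 3)^2 + (y - (-1))^2
The x^2 and y^2 terms cancel: 2x + 2y = 10 - 8 = 2
Simplify: x + y = 1
Locus: Perpendicular bisector of the segment from (2, -2) to (3, -1): the line x + y = 1


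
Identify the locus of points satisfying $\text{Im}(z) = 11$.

Im(z) = y where z = x + yi; the equation y = 11 is satisfied by all points with that y-coordinate
Locus: Horizontal line y = 11


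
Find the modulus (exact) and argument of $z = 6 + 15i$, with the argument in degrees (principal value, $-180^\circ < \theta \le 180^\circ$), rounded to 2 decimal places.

|z| = sqrt(6^2 + 15^2) = sqrt(261)
arg(z) = arctan(b/a) = arctan(15/6) (quadrant-adjusted) = 68.20°


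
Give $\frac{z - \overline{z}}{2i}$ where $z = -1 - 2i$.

z - conjugate(z) = 2bi
(z - conjugate(z))/(2i) = 2bi/(2i) = b = -2


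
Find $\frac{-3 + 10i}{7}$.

Divisor is real, so divide each part by 7:
= -3/7 + (10/7)i


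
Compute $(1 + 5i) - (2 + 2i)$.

(1 - 2) + (5 - 2)i = -1 + 3i


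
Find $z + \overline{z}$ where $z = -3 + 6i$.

z + conjugate(z) = (a + bi) + (a - bi) = 2a
= 2 * (-3) = -6


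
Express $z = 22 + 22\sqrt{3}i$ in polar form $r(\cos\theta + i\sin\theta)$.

r = |z| = sqrt(a^2 + b^2) = sqrt((22)^2 + (22*sqrt(3))^2) = sqrt(484 + 1452) = sqrt(1936) = 44
θ = arctan(b/a) = arctan(38.1051/22) (quadrant-adjusted) = 60°
z = 44(cos 60° + i sin 60°)


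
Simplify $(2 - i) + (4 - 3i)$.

(2 + 4) + (-1 + (-3))i = 6 - 4i


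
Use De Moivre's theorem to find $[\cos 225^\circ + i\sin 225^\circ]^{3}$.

By De Moivre: z^n = r^n(cos(nθ) + i sin(nθ))
= 1^3(cos(3*225°) + i sin(3*225°))
= 1(cos 315° + i sin 315°)
= sqrt(2)/2 - (sqrt(2)/2)i


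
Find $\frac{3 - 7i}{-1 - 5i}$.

Multiply numerator and denominator by conjugate (-1 + 5i):
= (3 - 7i)(-1 + 5i) / ((-1)^2 + (-5)^2)
= (32 + 22i) / 26
Divide through by 2: (16 + 11i) / 13
= 16/13 + (11/13)i


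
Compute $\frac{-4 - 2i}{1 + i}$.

Multiply numerator and denominator by conjugate (1 - i):
= (-4 - 2i)(1 - i) / (1^2 + 1^2)
= (-6 + 2i) / 2
= -3 + i


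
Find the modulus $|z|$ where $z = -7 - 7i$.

|z| = sqrt(a^2 + b^2) = sqrt((-7)^2 + (-7)^2) = sqrt(98) = sqrt(98)


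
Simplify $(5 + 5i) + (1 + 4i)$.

(5 + 1) + (5 + 4)i = 6 + 9i


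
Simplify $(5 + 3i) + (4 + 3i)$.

(5 + 4) + (3 + 3)i = 9 + 6i


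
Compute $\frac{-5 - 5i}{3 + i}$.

Multiply numerator and denominator by conjugate (3 - i):
= (-5 - 5i)(3 - i) / (3^2 + 1^2)
= (-20 - 10i) / 10
= -2 - i


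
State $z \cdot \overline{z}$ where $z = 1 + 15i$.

z * conjugate(z) = |z|^2 = a^2 + b^2
= 1^2 + 15^2 = 226


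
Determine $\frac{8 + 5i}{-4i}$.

Multiply numerator and denominator by conjugate (4i):
= (8 + 5i)(4i) / (0^2 + (-4)^2)
= (-20 + 32i) / 16
Divide through by 4: (-5 + 8i) / 4
= -5/4 + 2i


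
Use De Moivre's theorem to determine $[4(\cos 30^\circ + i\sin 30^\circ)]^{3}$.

By De Moivre: z^n = r^n(cos(nθ) + i sin(nθ))
= 4^3(cos(3*30°) + i sin(3*30°))
= 64(cos 90° + i sin 90°)
= 64i


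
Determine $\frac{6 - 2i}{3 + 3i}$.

Multiply numerator and denominator by conjugate (3 - 3i):
= (6 - 2i)(3 - 3i) / (3^2 + 3^2)
= (12 - 24i) / 18
Divide through by 6: (2 - 4i) / 3
= 2/3 - (4/3)i


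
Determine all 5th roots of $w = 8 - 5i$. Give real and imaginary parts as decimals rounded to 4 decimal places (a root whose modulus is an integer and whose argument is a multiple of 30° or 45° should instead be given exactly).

|w| = sqrt(89) ≈ 9.433981, arg(w) ≈ 327.994617°
Root modulus = sqrt(89)^(1/5) ≈ 1.566531
Root arguments: θ_k = (arg(w) + 360°k)/5 for k = 0, 1, ..., 4
Compute each root as (root modulus)(cos θ_k + i sin θ_k) using full-precision intermediates, then round to 4 decimal places.
Roots: 0.6472 + 1.4266i, -1.1568 + 1.0563i, -1.3621 - 0.7737i, 0.3150 - 1.5345i, 1.5568 - 0.1746i


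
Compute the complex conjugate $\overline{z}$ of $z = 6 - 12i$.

If z = a + bi, then conjugate(z) = a - bi
conjugate(6 - 12i) = 6 + 12i


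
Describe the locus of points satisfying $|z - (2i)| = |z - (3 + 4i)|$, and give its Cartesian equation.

|z - z1| = |z - z2| means z is equidistant from z1 and z2,
i.e. the perpendicular bisector of the segment from (0, 2) to (3, 4) (midpoint (3/2, 3)).
With z = x + yi, square both sides:
(x - 0)^2 + (y - 2)^2 = (x - 3)^2 + (y - 4)^2
The x^2 and y^2 terms cancel: 6x + 4y = 25 - 4 = 21
Simplify: 6x + 4y = 21
Locus: Perpendicular bisector of the segment from (0, 2) to (3, 4): the line 6x + 4y = 21


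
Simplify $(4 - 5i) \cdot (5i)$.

(a1*a2 - b1*b2) + (a1*b2 + b1*a2)i
= (0 - (-25)) + (20 + 0)i
= 25 + 20i


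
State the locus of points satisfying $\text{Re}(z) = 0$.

Re(z) = x where z = x + yi; the equation x = 0 is satisfied by all points with that x-coordinate
Locus: Vertical line x = 0


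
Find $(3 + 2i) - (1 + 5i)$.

(3 - 1) + (2 - 5)i = 2 - 3i


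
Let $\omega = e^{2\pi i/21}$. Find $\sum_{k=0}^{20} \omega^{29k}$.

Let ζ = ω^29 = e^(2πi·29/21). Since 21 ∤ 29, ζ ≠ 1.
Sum = Σ_{k=0}^{20} ζ^k = (ζ^21 - 1)/(ζ - 1) = (ω^{29·21} - 1)/(ζ - 1) = (1 - 1)/(ζ - 1) = 0


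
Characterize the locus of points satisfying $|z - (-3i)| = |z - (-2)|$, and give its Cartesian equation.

|z - z1| = |z - z2| means z is equidistant from z1 and z2,
i.e. the perpendicular bisector of the segment from (0, -3) to (-2, 0) (midpoint (-1, -3/2)).
With z = x + yi, square both sides:
(x - 0)^2 + (y - (-3))^2 = (x - (-2))^2 + (y - 0)^2
The x^2 and y^2 terms cancel: -4x + 6y = 4 - 9 = -5
Simplify: 4x - 6y = 5
Locus: Perpendicular bisector of the segment from (0, -3) to (-2, 0): the line 4x - 6y = 5


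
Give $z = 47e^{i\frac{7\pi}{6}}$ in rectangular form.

a = r cos θ = 47 * -sqrt(3)/2 = -47*sqrt(3)/2
b = r sin θ = 47 * -1/2 = -47/2
z = -47*sqrt(3)/2 - (47/2)i


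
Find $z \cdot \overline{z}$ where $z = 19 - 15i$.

z * conjugate(z) = |z|^2 = a^2 + b^2
= 19^2 + (-15)^2 = 586


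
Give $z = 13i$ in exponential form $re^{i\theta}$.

r = |z| = sqrt((0)^2 + (13)^2) = sqrt(0 + 169) = sqrt(169) = 13
a = 0 and b > 0, so z lies on the positive imaginary axis: θ = 90° = π/2
z = 13e^(i*π/2)


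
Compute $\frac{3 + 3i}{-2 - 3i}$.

Multiply numerator and denominator by conjugate (-2 + 3i):
= (3 + 3i)(-2 + 3i) / ((-2)^2 + (-3)^2)
= (-15 + 3i) / 13
= -15/13 + (3/13)i


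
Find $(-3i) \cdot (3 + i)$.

(a1*a2 - b1*b2) + (a1*b2 + b1*a2)i
= (0 - (-3)) + (0 + (-9))i
= 3 - 9i


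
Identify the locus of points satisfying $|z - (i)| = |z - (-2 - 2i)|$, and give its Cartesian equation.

|z - z1| = |z - z2| means z is equidistant from z1 and z2,
i.e. the perpendicular bisector of the segment from (0, 1) to (-2, -2) (midpoint (-1, -1/2)).
With z = x + yi, square both sides:
(x - 0)^2 + (y - 1)^2 = (x - (-2))^2 + (y - (-2))^2
The x^2 and y^2 terms cancel: -4x + (-6)y = 8 - 1 = 7
Simplify: 4x + 6y = -7
Locus: Perpendicular bisector of the segment from (0, 1) to (-2, -2): the line 4x + 6y = -7


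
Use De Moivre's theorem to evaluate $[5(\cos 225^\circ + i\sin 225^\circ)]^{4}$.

By De Moivre: z^n = r^n(cos(nθ) + i sin(nθ))
= 5^4(cos(4*225°) + i sin(4*225°))
= 625(cos 180° + i sin 180°)
= -625


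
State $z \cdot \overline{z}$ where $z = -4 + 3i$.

z * conjugate(z) = |z|^2 = a^2 + b^2
= (-4)^2 + 3^2 = 25


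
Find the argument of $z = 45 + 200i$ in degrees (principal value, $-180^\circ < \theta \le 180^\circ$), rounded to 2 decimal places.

θ = arctan(b/a) = arctan(200/45) (quadrant-adjusted) = 77.32°


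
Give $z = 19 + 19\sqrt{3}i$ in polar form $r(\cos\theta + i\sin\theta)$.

r = |z| = sqrt(a^2 + b^2) = sqrt((19)^2 + (19*sqrt(3))^2) = sqrt(361 + 1083) = sqrt(1444) = 38
θ = arctan(b/a) = arctan(32.909/19) (quadrant-adjusted) = 60°
z = 38(cos 60° + i sin 60°)


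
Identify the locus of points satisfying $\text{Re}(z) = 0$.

Re(z) = x where z = x + yi; the equation x = 0 is satisfied by all points with that x-coordinate
Locus: Vertical line x = 0


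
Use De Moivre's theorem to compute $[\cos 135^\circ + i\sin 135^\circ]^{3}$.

By De Moivre: z^n = r^n(cos(nθ) + i sin(nθ))
= 1^3(cos(3*135°) + i sin(3*135°))
= 1(cos 45° + i sin 45°)
= sqrt(2)/2 + (sqrt(2)/2)i


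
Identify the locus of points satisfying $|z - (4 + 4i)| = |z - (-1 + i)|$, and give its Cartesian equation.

|z - z1| = |z - z2| means z is equidistant from z1 and z2,
i.e. the perpendicular bisector of the segment from (4, 4) to (-1, 1) (midpoint (3/2, 5/2)).
With z = x + yi, square both sides:
(x - 4)^2 + (y - 4)^2 = (x - (-1))^2 + (y - 1)^2
The x^2 and y^2 terms cancel: -10x + (-6)y = 2 - 32 = -30
Simplify: 5x + 3y = 15
Locus: Perpendicular bisector of the segment from (4, 4) to (-1, 1): the line 5x + 3y = 15


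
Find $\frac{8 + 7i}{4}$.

Divisor is real, so divide each part by 4:
= 2 + (7/4)i


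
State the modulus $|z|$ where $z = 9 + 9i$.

|z| = sqrt(a^2 + b^2) = sqrt(9^2 + 9^2) = sqrt(162) = sqrt(162)


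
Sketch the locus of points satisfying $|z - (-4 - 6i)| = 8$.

|z - z0| = r describes a circle centered at z0 with radius r
Here z0 = -4 - 6i and r = 8
Locus: Circle centered at (-4, -6) with radius 8


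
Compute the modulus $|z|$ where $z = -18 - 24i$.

|z| = sqrt(a^2 + b^2) = sqrt((-18)^2 + (-24)^2) = sqrt(900) = 30


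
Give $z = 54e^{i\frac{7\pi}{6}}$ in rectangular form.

a = r cos θ = 54 * -sqrt(3)/2 = -27*sqrt(3)
b = r sin θ = 54 * -1/2 = -27
z = -27*sqrt(3) - 27i


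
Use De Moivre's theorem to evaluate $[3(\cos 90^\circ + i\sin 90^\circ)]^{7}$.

By De Moivre: z^n = r^n(cos(nθ) + i sin(nθ))
= 3^7(cos(7*90°) + i sin(7*90°))
= 2187(cos 270° + i sin 270°)
= -2187i


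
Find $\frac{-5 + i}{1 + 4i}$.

Multiply numerator and denominator by conjugate (1 - 4i):
= (-5 + i)(1 - 4i) / (1^2 + 4^2)
= (-1 + 21i) / 17
= -1/17 + (21/17)i


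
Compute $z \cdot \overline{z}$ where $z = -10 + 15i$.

z * conjugate(z) = |z|^2 = a^2 + b^2
= (-10)^2 + 15^2 = 325


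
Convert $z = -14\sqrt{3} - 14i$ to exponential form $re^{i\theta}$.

r = |z| = sqrt((-14*sqrt(3))^2 + (-14)^2) = sqrt(588 + 196) = sqrt(784) = 28
θ = arctan(b/a) = arctan(-14/-24.2487) (quadrant-adjusted) = -150° = -5π/6
z = 28e^(-i*5π/6)


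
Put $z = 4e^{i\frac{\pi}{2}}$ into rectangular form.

a = r cos θ = 4 * 0 = 0
b = r sin θ = 4 * 1 = 4
z = 4i


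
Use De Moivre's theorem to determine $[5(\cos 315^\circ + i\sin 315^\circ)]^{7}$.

By De Moivre: z^n = r^n(cos(nθ) + i sin(nθ))
= 5^7(cos(7*315°) + i sin(7*315°))
= 78125(cos 45° + i sin 45°)
= 78125*sqrt(2)/2 + (78125*sqrt(2)/2)i


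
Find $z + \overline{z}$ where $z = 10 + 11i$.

z + conjugate(z) = (a + bi) + (a - bi) = 2a
= 2 * 10 = 20


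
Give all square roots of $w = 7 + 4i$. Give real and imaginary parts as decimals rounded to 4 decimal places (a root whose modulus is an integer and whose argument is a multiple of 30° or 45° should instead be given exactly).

|w| = sqrt(65) ≈ 8.062258, arg(w) ≈ 29.744881°
Root modulus = sqrt(65)^(1/2) ≈ 2.839412
Root arguments: θ_k = (arg(w) + 360°k)/2 for k = 0, 1, ..., 1
Compute each root as (root modulus)(cos θ_k + i sin θ_k) using full-precision intermediates, then round to 4 decimal places.
Roots: 2.7443 + 0.7288i, -2.7443 - 0.7288i


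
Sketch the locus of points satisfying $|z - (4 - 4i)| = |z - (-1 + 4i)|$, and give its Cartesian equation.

|z - z1| = |z - z2| means z is equidistant from z1 and z2,
i.e. the perpendicular bisector of the segment from (4, -4) to (-1, 4) (midpoint (3/2, 0)).
With z = x + yi, square both sides:
(x - 4)^2 + (y - (-4))^2 = (x - (-1))^2 + (y - 4)^2
The x^2 and y^2 terms cancel: -10x + 16y = 17 - 32 = -15
Simplify: 10x - 16y = 15
Locus: Perpendicular bisector of the segment from (4, -4) to (-1, 4): the line 10x - 16y = 15


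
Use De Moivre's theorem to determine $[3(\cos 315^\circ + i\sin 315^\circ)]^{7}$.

By De Moivre: z^n = r^n(cos(nθ) + i sin(nθ))
= 3^7(cos(7*315°) + i sin(7*315°))
= 2187(cos 45° + i sin 45°)
= 2187*sqrt(2)/2 + (2187*sqrt(2)/2)i


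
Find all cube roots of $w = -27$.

|w| = 27, arg(w) = 180°
Root modulus = 27^(1/3) = 3
Root arguments: θ_k = (180° + 360°k)/3 for k = 0, 1, ..., 2
Roots: 3/2 + (3*sqrt(3)/2)i, -3, 3/2 - (3*sqrt(3)/2)i


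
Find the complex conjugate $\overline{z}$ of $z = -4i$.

If z = a + bi, then conjugate(z) = a - bi
conjugate(-4i) = 4i


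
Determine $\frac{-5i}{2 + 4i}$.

Multiply numerator and denominator by conjugate (2 - 4i):
= (-5i)(2 - 4i) / (2^2 + 4^2)
= (-20 - 10i) / 20
Divide through by 10: (-2 - i) / 2
= -1 - (1/2)i


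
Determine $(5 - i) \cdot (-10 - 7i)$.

(a1*a2 - b1*b2) + (a1*b2 + b1*a2)i
= (-50 - 7) + (-35 + 10)i
= -57 - 25i


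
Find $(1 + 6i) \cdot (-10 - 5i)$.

(a1*a2 - b1*b2) + (a1*b2 + b1*a2)i
= (-10 - (-30)) + (-5 + (-60))i
= 20 - 65i


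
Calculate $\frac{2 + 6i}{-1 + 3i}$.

Multiply numerator and denominator by conjugate (-1 - 3i):
= (2 + 6i)(-1 - 3i) / ((-1)^2 + 3^2)
= (16 - 12i) / 10
Divide through by 2: (8 - 6i) / 5
= 8/5 - (6/5)i


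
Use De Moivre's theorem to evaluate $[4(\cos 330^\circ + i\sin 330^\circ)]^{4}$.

By De Moivre: z^n = r^n(cos(nθ) + i sin(nθ))
= 4^4(cos(4*330°) + i sin(4*330°))
= 256(cos 240° + i sin 240°)
= -128 - 128*sqrt(3)i


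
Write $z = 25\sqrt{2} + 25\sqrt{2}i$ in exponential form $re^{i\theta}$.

r = |z| = sqrt((25*sqrt(2))^2 + (25*sqrt(2))^2) = sqrt(1250 + 1250) = sqrt(2500) = 50
θ = arctan(b/a) = arctan(35.3553/35.3553) (quadrant-adjusted) = 45° = π/4
z = 50e^(i*π/4)


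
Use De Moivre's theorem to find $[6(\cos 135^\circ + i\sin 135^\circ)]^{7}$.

By De Moivre: z^n = r^n(cos(nθ) + i sin(nθ))
= 6^7(cos(7*135°) + i sin(7*135°))
= 279936(cos 225° + i sin 225°)
= -139968*sqrt(2) - 139968*sqrt(2)i


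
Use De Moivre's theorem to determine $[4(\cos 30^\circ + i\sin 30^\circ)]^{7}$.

By De Moivre: z^n = r^n(cos(nθ) + i sin(nθ))
= 4^7(cos(7*30°) + i sin(7*30°))
= 16384(cos 210° + i sin 210°)
= -8192*sqrt(3) - 8192i


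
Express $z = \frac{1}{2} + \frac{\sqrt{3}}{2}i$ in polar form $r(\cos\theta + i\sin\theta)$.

r = |z| = sqrt(a^2 + b^2) = sqrt((1/2)^2 + (sqrt(3)/2)^2) = sqrt(1/4 + 3/4) = sqrt(1) = 1
θ = arctan(b/a) = arctan(0.866/0.5) (quadrant-adjusted) = 60°
z = 1(cos 60° + i sin 60°)


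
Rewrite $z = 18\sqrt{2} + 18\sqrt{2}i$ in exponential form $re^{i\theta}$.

r = |z| = sqrt((18*sqrt(2))^2 + (18*sqrt(2))^2) = sqrt(648 + 648) = sqrt(1296) = 36
θ = arctan(b/a) = arctan(25.4558/25.4558) (quadrant-adjusted) = 45° = π/4
z = 36e^(i*π/4)


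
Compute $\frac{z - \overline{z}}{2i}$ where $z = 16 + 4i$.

z - conjugate(z) = 2bi
(z - conjugate(z))/(2i) = 2bi/(2i) = b = 4


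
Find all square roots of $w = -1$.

|w| = 1, arg(w) = 180°
Root modulus = 1^(1/2) = 1
Root arguments: θ_k = (180° + 360°k)/2 for k = 0, 1, ..., 1
Roots: i, -i


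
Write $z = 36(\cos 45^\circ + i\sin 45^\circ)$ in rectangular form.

a = r cos θ = 36 * sqrt(2)/2 = 18*sqrt(2)
b = r sin θ = 36 * sqrt(2)/2 = 18*sqrt(2)
z = 18*sqrt(2) + 18*sqrt(2)i


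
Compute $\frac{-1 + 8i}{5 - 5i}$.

Multiply numerator and denominator by conjugate (5 + 5i):
= (-1 + 8i)(5 + 5i) / (5^2 + (-5)^2)
= (-45 + 35i) / 50
Divide through by 5: (-9 + 7i) / 10
= -9/10 + (7/10)i


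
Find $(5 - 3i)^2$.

(a + bi)^2 = a^2 - b^2 + 2abi
= 5^2 - (-3)^2 + 2*5*(-3)i
= 16 - 30i


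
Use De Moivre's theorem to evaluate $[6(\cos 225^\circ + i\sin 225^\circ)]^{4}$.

By De Moivre: z^n = r^n(cos(nθ) + i sin(nθ))
= 6^4(cos(4*225°) + i sin(4*225°))
= 1296(cos 180° + i sin 180°)
= -1296


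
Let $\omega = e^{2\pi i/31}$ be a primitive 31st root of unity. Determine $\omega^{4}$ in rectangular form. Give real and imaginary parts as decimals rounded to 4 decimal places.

ω^4 = e^(2πi·4/31) = e^(i·8π/31)
= cos(8π/31) + i sin(8π/31)
= 0.6890 + 0.7248i


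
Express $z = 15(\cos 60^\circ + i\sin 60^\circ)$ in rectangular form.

a = r cos θ = 15 * 1/2 = 15/2
b = r sin θ = 15 * sqrt(3)/2 = 15*sqrt(3)/2
z = 15/2 + (15*sqrt(3)/2)i


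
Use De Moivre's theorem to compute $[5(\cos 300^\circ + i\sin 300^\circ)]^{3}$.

By De Moivre: z^n = r^n(cos(nθ) + i sin(nθ))
= 5^3(cos(3*300°) + i sin(3*300°))
= 125(cos 180° + i sin 180°)
= -125


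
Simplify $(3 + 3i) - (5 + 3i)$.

(3 - 5) + (3 - 3)i = -2


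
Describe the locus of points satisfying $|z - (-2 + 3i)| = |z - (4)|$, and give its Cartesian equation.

|z - z1| = |z - z2| means z is equidistant from z1 and z2,
i.e. the perpendicular bisector of the segment from (-2, 3) to (4, 0) (midpoint (1, 3/2)).
With z = x + yi, square both sides:
(x - (-2))^2 + (y - 3)^2 = (x - 4)^2 + (y - 0)^2
The x^2 and y^2 terms cancel: 12x + (-6)y = 16 - 13 = 3
Simplify: 4x - 2y = 1
Locus: Perpendicular bisector of the segment from (-2, 3) to (4, 0): the line 4x - 2y = 1


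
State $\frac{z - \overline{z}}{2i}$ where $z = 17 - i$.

z - conjugate(z) = 2bi
(z - conjugate(z))/(2i) = 2bi/(2i) = b = -1


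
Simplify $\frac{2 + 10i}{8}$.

Divisor is real, so divide each part by 8:
= 1/4 + (5/4)i


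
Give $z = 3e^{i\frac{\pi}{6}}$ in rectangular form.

a = r cos θ = 3 * sqrt(3)/2 = 3*sqrt(3)/2
b = r sin θ = 3 * 1/2 = 3/2
z = 3*sqrt(3)/2 + (3/2)i


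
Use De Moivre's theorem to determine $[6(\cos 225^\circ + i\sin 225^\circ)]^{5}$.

By De Moivre: z^n = r^n(cos(nθ) + i sin(nθ))
= 6^5(cos(5*225°) + i sin(5*225°))
= 7776(cos 45° + i sin 45°)
= 3888*sqrt(2) + 3888*sqrt(2)i


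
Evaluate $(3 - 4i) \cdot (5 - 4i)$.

(a1*a2 - b1*b2) + (a1*b2 + b1*a2)i
= (15 - 16) + (-12 + (-20))i
= -1 - 32i


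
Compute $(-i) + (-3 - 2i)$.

(0 + (-3)) + (-1 + (-2))i = -3 - 3i


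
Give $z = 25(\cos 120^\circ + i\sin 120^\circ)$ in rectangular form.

a = r cos θ = 25 * -1/2 = -25/2
b = r sin θ = 25 * sqrt(3)/2 = 25*sqrt(3)/2
z = -25/2 + (25*sqrt(3)/2)i


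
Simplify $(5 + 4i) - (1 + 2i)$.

(5 - 1) + (4 - 2)i = 4 + 2i


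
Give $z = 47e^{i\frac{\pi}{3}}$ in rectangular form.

a = r cos θ = 47 * 1/2 = 47/2
b = r sin θ = 47 * sqrt(3)/2 = 47*sqrt(3)/2
z = 47/2 + (47*sqrt(3)/2)i


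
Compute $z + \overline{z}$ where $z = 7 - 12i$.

z + conjugate(z) = (a + bi) + (a - bi) = 2a
= 2 * 7 = 14


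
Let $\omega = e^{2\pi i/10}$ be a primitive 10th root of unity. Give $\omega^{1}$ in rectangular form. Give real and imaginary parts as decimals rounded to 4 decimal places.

ω^1 = e^(2πi·1/10) = e^(i·1π/5)
= cos(1π/5) + i sin(1π/5)
= 0.8090 + 0.5878i


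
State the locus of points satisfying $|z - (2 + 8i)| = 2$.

|z - z0| = r describes a circle centered at z0 with radius r
Here z0 = 2 + 8i and r = 2
Locus: Circle centered at (2, 8) with radius 2


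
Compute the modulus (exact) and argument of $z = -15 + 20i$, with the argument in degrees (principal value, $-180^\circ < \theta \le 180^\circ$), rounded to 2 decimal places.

|z| = sqrt((-15)^2 + 20^2) = 25
arg(z) = arctan(b/a) = arctan(20/-15) (quadrant-adjusted) = 126.87°


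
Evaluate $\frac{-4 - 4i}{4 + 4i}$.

Multiply numerator and denominator by conjugate (4 - 4i):
= (-4 - 4i)(4 - 4i) / (4^2 + 4^2)
= (-32) / 32
= -1


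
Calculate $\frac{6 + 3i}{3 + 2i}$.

Multiply numerator and denominator by conjugate (3 - 2i):
= (6 + 3i)(3 - 2i) / (3^2 + 2^2)
= (24 - 3i) / 13
= 24/13 - (3/13)i


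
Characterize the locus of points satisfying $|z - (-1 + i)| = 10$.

|z - z0| = r describes a circle centered at z0 with radius r
Here z0 = -1 + i and r = 10
Locus: Circle centered at (-1, 1) with radius 10


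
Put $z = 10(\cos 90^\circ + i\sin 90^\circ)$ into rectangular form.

a = r cos θ = 10 * 0 = 0
b = r sin θ = 10 * 1 = 10
z = 10i


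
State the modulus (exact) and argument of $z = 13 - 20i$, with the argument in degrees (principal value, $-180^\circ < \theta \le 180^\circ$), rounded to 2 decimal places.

|z| = sqrt(13^2 + (-20)^2) = sqrt(569)
arg(z) = arctan(b/a) = arctan(-20/13) (quadrant-adjusted) = -56.98°


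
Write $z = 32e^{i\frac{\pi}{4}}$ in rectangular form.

a = r cos θ = 32 * sqrt(2)/2 = 16*sqrt(2)
b = r sin θ = 32 * sqrt(2)/2 = 16*sqrt(2)
z = 16*sqrt(2) + 16*sqrt(2)i


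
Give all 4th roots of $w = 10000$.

|w| = 10000, arg(w) = 0°
Root modulus = 10000^(1/4) = 10
Root arguments: θ_k = (0° + 360°k)/4 for k = 0, 1, ..., 3
Roots: 10, 10i, -10, -10i


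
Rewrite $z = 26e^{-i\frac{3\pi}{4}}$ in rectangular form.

a = r cos θ = 26 * -sqrt(2)/2 = -13*sqrt(2)
b = r sin θ = 26 * -sqrt(2)/2 = -13*sqrt(2)
z = -13*sqrt(2) - 13*sqrt(2)i


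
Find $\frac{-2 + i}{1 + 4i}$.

Multiply numerator and denominator by conjugate (1 - 4i):
= (-2 + i)(1 - 4i) / (1^2 + 4^2)
= (2 + 9i) / 17
= 2/17 + (9/17)i


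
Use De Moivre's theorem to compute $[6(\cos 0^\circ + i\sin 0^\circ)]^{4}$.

By De Moivre: z^n = r^n(cos(nθ) + i sin(nθ))
= 6^4(cos(4*0°) + i sin(4*0°))
= 1296(cos 0° + i sin 0°)
= 1296


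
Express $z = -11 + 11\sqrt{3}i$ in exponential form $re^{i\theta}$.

r = |z| = sqrt((-11)^2 + (11*sqrt(3))^2) = sqrt(121 + 363) = sqrt(484) = 22
θ = arctan(b/a) = arctan(19.0526/-11) (quadrant-adjusted) = 120° = 2π/3
z = 22e^(i*2π/3)


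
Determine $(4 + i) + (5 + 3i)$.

(4 + 5) + (1 + 3)i = 9 + 4i


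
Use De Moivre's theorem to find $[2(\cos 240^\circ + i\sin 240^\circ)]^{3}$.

By De Moivre: z^n = r^n(cos(nθ) + i sin(nθ))
= 2^3(cos(3*240°) + i sin(3*240°))
= 8(cos 0° + i sin 0°)
= 8


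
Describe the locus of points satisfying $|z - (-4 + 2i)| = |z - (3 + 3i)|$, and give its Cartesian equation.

|z - z1| = |z - z2| means z is equidistant from z1 and z2,
i.e. the perpendicular bisector of the segment from (-4, 2) to (3, 3) (midpoint (-1/2, 5/2)).
With z = x + yi, square both sides:
(x - (-4))^2 + (y - 2)^2 = (x - 3)^2 + (y - 3)^2
The x^2 and y^2 terms cancel: 14x + 2y = 18 - 20 = -2
Simplify: 7x + y = -1
Locus: Perpendicular bisector of the segment from (-4, 2) to (3, 3): the line 7x + y = -1


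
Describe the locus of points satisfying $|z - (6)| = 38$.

|z - z0| = r describes a circle centered at z0 with radius r
Here z0 = 6 and r = 38
Locus: Circle centered at (6, 0) with radius 38


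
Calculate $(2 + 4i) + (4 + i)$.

(2 + 4) + (4 + 1)i = 6 + 5i


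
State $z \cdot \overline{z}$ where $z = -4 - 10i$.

z * conjugate(z) = |z|^2 = a^2 + b^2
= (-4)^2 + (-10)^2 = 116


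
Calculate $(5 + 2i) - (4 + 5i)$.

(5 - 4) + (2 - 5)i = 1 - 3i


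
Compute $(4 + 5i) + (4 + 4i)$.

(4 + 4) + (5 + 4)i = 8 + 9i


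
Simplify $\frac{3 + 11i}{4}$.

Divisor is real, so divide each part by 4:
= 3/4 + (11/4)i


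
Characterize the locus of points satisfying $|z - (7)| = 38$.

|z - z0| = r describes a circle centered at z0 with radius r
Here z0 = 7 and r = 38
Locus: Circle centered at (7, 0) with radius 38


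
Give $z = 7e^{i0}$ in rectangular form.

a = r cos θ = 7 * 1 = 7
b = r sin θ = 7 * 0 = 0
z = 7


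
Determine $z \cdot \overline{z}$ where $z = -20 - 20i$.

z * conjugate(z) = |z|^2 = a^2 + b^2
= (-20)^2 + (-20)^2 = 800


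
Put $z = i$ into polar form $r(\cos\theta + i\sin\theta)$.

r = |z| = sqrt(a^2 + b^2) = sqrt((0)^2 + (1)^2) = sqrt(0 + 1) = sqrt(1) = 1
a = 0 and b > 0, so z lies on the positive imaginary axis: θ = 90°
z = 1(cos 90° + i sin 90°)


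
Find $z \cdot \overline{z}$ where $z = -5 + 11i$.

z * conjugate(z) = |z|^2 = a^2 + b^2
= (-5)^2 + 11^2 = 146


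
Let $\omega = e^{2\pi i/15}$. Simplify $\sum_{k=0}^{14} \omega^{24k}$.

Let ζ = ω^24 = e^(2πi·24/15). Since 15 ∤ 24, ζ ≠ 1.
Sum = Σ_{k=0}^{14} ζ^k = (ζ^15 - 1)/(ζ - 1) = (ω^{24·15} - 1)/(ζ - 1) = (1 - 1)/(ζ - 1) = 0


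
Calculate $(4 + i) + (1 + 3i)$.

(4 + 1) + (1 + 3)i = 5 + 4i


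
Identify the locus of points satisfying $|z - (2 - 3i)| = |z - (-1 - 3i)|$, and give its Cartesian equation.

|z - z1| = |z - z2| means z is equidistant from z1 and z2,
i.e. the perpendicular bisector of the segment from (2, -3) to (-1, -3) (midpoint (1/2, -3)).
With z = x + yi, square both sides:
(x - 2)^2 + (y - (-3))^2 = (x - (-1))^2 + (y - (-3))^2
The x^2 and y^2 terms cancel: -6x + 0y = 10 - 13 = -3
Simplify: x = 1/2
Locus: Perpendicular bisector of the segment from (2, -3) to (-1, -3): the line x = 1/2


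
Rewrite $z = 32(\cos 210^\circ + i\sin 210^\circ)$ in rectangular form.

a = r cos θ = 32 * -sqrt(3)/2 = -16*sqrt(3)
b = r sin θ = 32 * -1/2 = -16
z = -16*sqrt(3) - 16i


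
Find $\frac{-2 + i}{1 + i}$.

Multiply numerator and denominator by conjugate (1 - i):
= (-2 + i)(1 - i) / (1^2 + 1^2)
= (-1 + 3i) / 2
= -1/2 + (3/2)i


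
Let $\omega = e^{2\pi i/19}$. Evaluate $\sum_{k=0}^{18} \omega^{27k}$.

Let ζ = ω^27 = e^(2πi·27/19). Since 19 ∤ 27, ζ ≠ 1.
Sum = Σ_{k=0}^{18} ζ^k = (ζ^19 - 1)/(ζ - 1) = (ω^{27·19} - 1)/(ζ - 1) = (1 - 1)/(ζ - 1) = 0


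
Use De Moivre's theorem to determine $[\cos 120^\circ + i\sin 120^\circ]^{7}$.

By De Moivre: z^n = r^n(cos(nθ) + i sin(nθ))
= 1^7(cos(7*120°) + i sin(7*120°))
= 1(cos 120° + i sin 120°)
= -1/2 + (sqrt(3)/2)i


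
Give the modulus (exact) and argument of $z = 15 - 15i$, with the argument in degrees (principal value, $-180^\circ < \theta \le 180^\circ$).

|z| = sqrt(15^2 + (-15)^2) = sqrt(450)
arg(z) = arctan(b/a) = arctan(-15/15) (quadrant-adjusted) = -45°


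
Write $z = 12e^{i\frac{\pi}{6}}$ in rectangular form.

a = r cos θ = 12 * sqrt(3)/2 = 6*sqrt(3)
b = r sin θ = 12 * 1/2 = 6
z = 6*sqrt(3) + 6i


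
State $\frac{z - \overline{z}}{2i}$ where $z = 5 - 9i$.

z - conjugate(z) = 2bi
(z - conjugate(z))/(2i) = 2bi/(2i) = b = -9


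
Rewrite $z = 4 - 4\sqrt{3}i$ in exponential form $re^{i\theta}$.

r = |z| = sqrt((4)^2 + (-4*sqrt(3))^2) = sqrt(16 + 48) = sqrt(64) = 8
θ = arctan(b/a) = arctan(-6.9282/4) (quadrant-adjusted) = -60° = -π/3
z = 8e^(-i*π/3)


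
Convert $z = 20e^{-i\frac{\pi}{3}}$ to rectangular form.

a = r cos θ = 20 * 1/2 = 10
b = r sin θ = 20 * -sqrt(3)/2 = -10*sqrt(3)
z = 10 - 10*sqrt(3)i


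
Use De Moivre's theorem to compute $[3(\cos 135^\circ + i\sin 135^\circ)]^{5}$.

By De Moivre: z^n = r^n(cos(nθ) + i sin(nθ))
= 3^5(cos(5*135°) + i sin(5*135°))
= 243(cos 315° + i sin 315°)
= 243*sqrt(2)/2 - (243*sqrt(2)/2)i


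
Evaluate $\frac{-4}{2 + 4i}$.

Multiply numerator and denominator by conjugate (2 - 4i):
= (-4)(2 - 4i) / (2^2 + 4^2)
= (-8 + 16i) / 20
Divide through by 4: (-2 + 4i) / 5
= -2/5 + (4/5)i


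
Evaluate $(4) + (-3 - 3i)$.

(4 + (-3)) + (0 + (-3))i = 1 - 3i


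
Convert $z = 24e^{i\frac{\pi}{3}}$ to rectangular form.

a = r cos θ = 24 * 1/2 = 12
b = r sin θ = 24 * sqrt(3)/2 = 12*sqrt(3)
z = 12 + 12*sqrt(3)i


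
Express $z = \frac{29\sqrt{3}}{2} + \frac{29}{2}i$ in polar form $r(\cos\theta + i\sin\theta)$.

r = |z| = sqrt(a^2 + b^2) = sqrt((29*sqrt(3)/2)^2 + (29/2)^2) = sqrt(2523/4 + 841/4) = sqrt(841) = 29
θ = arctan(b/a) = arctan(14.5/25.1147) (quadrant-adjusted) = 30°
z = 29(cos 30° + i sin 30°)


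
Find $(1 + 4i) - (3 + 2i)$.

(1 - 3) + (4 - 2)i = -2 + 2i


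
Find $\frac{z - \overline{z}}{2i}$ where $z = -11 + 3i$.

z - conjugate(z) = 2bi
(z - conjugate(z))/(2i) = 2bi/(2i) = b = 3


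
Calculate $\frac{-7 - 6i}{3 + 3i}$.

Multiply numerator and denominator by conjugate (3 - 3i):
= (-7 - 6i)(3 - 3i) / (3^2 + 3^2)
= (-39 + 3i) / 18
Divide through by 3: (-13 + i) / 6
= -13/6 + (1/6)i


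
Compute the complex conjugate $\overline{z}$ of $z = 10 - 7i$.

If z = a + bi, then conjugate(z) = a - bi
conjugate(10 - 7i) = 10 + 7i


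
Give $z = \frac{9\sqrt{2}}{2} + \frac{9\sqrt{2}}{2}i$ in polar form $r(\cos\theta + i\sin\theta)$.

r = |z| = sqrt(a^2 + b^2) = sqrt((9*sqrt(2)/2)^2 + (9*sqrt(2)/2)^2) = sqrt(81/2 + 81/2) = sqrt(81) = 9
θ = arctan(b/a) = arctan(6.364/6.364) (quadrant-adjusted) = 45°
z = 9(cos 45° + i sin 45°)


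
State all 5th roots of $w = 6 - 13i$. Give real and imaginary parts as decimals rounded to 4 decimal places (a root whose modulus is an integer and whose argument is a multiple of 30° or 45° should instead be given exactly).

|w| = sqrt(205) ≈ 14.317821, arg(w) ≈ 294.775141°
Root modulus = sqrt(205)^(1/5) ≈ 1.702846
Root arguments: θ_k = (arg(w) + 360°k)/5 for k = 0, 1, ..., 4
Compute each root as (root modulus)(cos θ_k + i sin θ_k) using full-precision intermediates, then round to 4 decimal places.
Roots: 0.8782 + 1.4589i, -1.1162 + 1.2860i, -1.5680 - 0.6641i, 0.1471 - 1.6965i, 1.6589 - 0.3844i


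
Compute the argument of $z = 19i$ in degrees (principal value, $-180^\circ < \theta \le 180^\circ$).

a = 0 and b > 0, so z lies on the positive imaginary axis: θ = 90°


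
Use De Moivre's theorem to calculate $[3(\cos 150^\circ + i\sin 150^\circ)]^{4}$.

By De Moivre: z^n = r^n(cos(nθ) + i sin(nθ))
= 3^4(cos(4*150°) + i sin(4*150°))
= 81(cos 240° + i sin 240°)
= -81/2 - (81*sqrt(3)/2)i


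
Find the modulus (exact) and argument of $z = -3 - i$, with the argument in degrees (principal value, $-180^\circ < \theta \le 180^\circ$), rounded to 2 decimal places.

|z| = sqrt((-3)^2 + (-1)^2) = sqrt(10)
arg(z) = arctan(b/a) = arctan(-1/-3) (quadrant-adjusted) = -161.57°


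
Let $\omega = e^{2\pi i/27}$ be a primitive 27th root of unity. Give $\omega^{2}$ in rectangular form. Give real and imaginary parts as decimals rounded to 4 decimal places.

ω^2 = e^(2πi·2/27) = e^(i·4π/27)
= cos(4π/27) + i sin(4π/27)
= 0.8936 + 0.4488i


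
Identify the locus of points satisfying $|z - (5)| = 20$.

|z - z0| = r describes a circle centered at z0 with radius r
Here z0 = 5 and r = 20
Locus: Circle centered at (5, 0) with radius 20


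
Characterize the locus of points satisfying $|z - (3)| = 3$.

|z - z0| = r describes a circle centered at z0 with radius r
Here z0 = 3 and r = 3
Locus: Circle centered at (3, 0) with radius 3


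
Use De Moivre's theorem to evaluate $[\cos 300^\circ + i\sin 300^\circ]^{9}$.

By De Moivre: z^n = r^n(cos(nθ) + i sin(nθ))
= 1^9(cos(9*300°) + i sin(9*300°))
= 1(cos 180° + i sin 180°)
= -1


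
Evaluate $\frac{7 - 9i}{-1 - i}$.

Multiply numerator and denominator by conjugate (-1 + i):
= (7 - 9i)(-1 + i) / ((-1)^2 + (-1)^2)
= (2 + 16i) / 2
= 1 + 8i


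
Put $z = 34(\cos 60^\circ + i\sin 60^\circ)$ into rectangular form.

a = r cos θ = 34 * 1/2 = 17
b = r sin θ = 34 * sqrt(3)/2 = 17*sqrt(3)
z = 17 + 17*sqrt(3)i


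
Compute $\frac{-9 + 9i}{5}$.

Divisor is real, so divide each part by 5:
= -9/5 + (9/5)i


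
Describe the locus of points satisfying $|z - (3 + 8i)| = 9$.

|z - z0| = r describes a circle centered at z0 with radius r
Here z0 = 3 + 8i and r = 9
Locus: Circle centered at (3, 8) with radius 9


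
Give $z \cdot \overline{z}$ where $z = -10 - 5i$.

z * conjugate(z) = |z|^2 = a^2 + b^2
= (-10)^2 + (-5)^2 = 125


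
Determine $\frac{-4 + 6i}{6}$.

Divisor is real, so divide each part by 6:
= -2/3 + i


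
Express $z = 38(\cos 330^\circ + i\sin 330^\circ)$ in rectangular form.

a = r cos θ = 38 * sqrt(3)/2 = 19*sqrt(3)
b = r sin θ = 38 * -1/2 = -19
z = 19*sqrt(3) - 19i


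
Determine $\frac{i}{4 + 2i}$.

Multiply numerator and denominator by conjugate (4 - 2i):
= (i)(4 - 2i) / (4^2 + 2^2)
= (2 + 4i) / 20
Divide through by 2: (1 + 2i) / 10
= 1/10 + (1/5)i


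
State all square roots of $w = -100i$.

|w| = 100, arg(w) = 270°
Root modulus = 100^(1/2) = 10
Root arguments: θ_k = (270° + 360°k)/2 for k = 0, 1, ..., 1
Roots: -5*sqrt(2) + 5*sqrt(2)i, 5*sqrt(2) - 5*sqrt(2)i


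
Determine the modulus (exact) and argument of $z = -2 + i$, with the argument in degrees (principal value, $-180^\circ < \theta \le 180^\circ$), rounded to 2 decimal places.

|z| = sqrt((-2)^2 + 1^2) = sqrt(5)
arg(z) = arctan(b/a) = arctan(1/-2) (quadrant-adjusted) = 153.43°


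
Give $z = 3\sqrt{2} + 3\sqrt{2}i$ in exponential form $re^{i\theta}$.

r = |z| = sqrt((3*sqrt(2))^2 + (3*sqrt(2))^2) = sqrt(18 + 18) = sqrt(36) = 6
θ = arctan(b/a) = arctan(4.2426/4.2426) (quadrant-adjusted) = 45° = π/4
z = 6e^(i*π/4)


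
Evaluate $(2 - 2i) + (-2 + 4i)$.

(2 + (-2)) + (-2 + 4)i = 2i


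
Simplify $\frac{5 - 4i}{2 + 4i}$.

Multiply numerator and denominator by conjugate (2 - 4i):
= (5 - 4i)(2 - 4i) / (2^2 + 4^2)
= (-6 - 28i) / 20
Divide through by 2: (-3 - 14i) / 10
= -3/10 - (7/5)i


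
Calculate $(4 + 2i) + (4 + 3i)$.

(4 + 4) + (2 + 3)i = 8 + 5i


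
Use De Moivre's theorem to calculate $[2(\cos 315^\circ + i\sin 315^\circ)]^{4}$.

By De Moivre: z^n = r^n(cos(nθ) + i sin(nθ))
= 2^4(cos(4*315°) + i sin(4*315°))
= 16(cos 180° + i sin 180°)
= -16
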